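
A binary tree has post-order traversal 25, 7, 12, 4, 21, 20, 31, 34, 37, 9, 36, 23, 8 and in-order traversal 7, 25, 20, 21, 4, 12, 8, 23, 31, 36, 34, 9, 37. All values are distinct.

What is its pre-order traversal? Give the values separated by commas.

The last element of post-order is the root; it splits in-order into left and right subtrees.
Root 8: left subtree has 6 nodes {7, 25, 20, 21, 4, 12}, right has 6 {23, 31, 36, 34, 9, 37}.
  Root 20: left subtree has 2 nodes {7, 25}, right has 3 {21, 4, 12}.
    Root 7: left subtree has 0 nodes { }, right has 1 {25}.
    Root 21: left subtree has 0 nodes { }, right has 2 {4, 12}.
      Root 4: left subtree has 0 nodes { }, right has 1 {12}.
  Root 23: left subtree has 0 nodes { }, right has 5 {31, 36, 34, 9, 37}.
    Root 36: left subtree has 1 node {31}, right has 3 {34, 9, 37}.
      Root 9: left subtree has 1 node {34}, right has 1 {37}.

8, 20, 7, 25, 21, 4, 12, 23, 36, 31, 9, 34, 37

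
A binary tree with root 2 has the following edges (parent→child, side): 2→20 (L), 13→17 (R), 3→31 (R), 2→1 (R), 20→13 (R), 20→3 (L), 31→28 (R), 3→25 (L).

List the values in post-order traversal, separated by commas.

25, 28, 31, 3, 17, 13, 20, 1, 2

Post-order visits the left subtree, then the right subtree, then the node.
At 2: go left to 20.
  At 20: go left to 3.
    At 3: go left to 25.
      25 is a leaf — visit 25.
    At 3: go right to 31.
      At 31: no left child.
      At 31: go right to 28.
        28 is a leaf — visit 28.
      Visit 31.
    Visit 3.
  At 20: go right to 13.
    At 13: no left child.
    At 13: go right to 17.
      17 is a leaf — visit 17.
    Visit 13.
  Visit 20.
At 2: go right to 1.
  1 is a leaf — visit 1.
Visit 2.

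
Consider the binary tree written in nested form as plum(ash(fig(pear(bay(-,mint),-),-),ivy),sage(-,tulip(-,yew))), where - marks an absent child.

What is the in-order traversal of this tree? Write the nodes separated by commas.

In-order visits the left subtree, then the node, then the right subtree.
At plum: go left to ash.
  At ash: go left to fig.
    At fig: go left to pear.
      At pear: go left to bay.
        At bay: no left child.
        Visit bay.
        At bay: go right to mint.
          mint is a leaf — visit mint.
      Visit pear.
      At pear: no right child.
    Visit fig.
    At fig: no right child.
  Visit ash.
  At ash: go right to ivy.
    ivy is a leaf — visit ivy.
Visit plum.
At plum: go right to sage.
  At sage: no left child.
  Visit sage.
  At sage: go right to tulip.
    At tulip: no left child.
    Visit tulip.
    At tulip: go right to yew.
      yew is a leaf — visit yew.

bay, mint, pear, fig, ash, ivy, plum, sage, tulip, yew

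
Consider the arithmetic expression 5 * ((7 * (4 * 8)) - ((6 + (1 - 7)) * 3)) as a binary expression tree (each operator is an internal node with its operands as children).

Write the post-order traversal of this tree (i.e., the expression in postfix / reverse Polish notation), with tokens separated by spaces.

Post-order on an expression tree gives postfix notation: for each operator, emit left operand, right operand, then the operator.

5 7 4 8 * * 6 1 7 - + 3 * - *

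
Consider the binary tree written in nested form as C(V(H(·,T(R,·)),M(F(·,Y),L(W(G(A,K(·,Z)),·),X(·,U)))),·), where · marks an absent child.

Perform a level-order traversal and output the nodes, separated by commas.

C, V, H, M, T, F, L, R, Y, W, X, G, U, A, K, Z

Level-order visits nodes level by level from the root, left to right within each level.
Level 0: C
Level 1: V
Level 2: H, M
Level 3: T, F, L
Level 4: R, Y, W, X
Level 5: G, U
Level 6: A, K
Level 7: Z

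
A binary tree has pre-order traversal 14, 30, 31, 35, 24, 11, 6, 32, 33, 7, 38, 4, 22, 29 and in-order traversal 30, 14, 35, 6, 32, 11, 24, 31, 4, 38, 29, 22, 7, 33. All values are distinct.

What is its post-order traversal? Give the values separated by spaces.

30 32 6 11 24 35 4 29 22 38 7 33 31 14

The first element of pre-order is the root; it splits in-order into left and right subtrees.
Root 14: left subtree has 1 node {30}, right has 12 {35, 6, 32, 11, 24, 31, 4, 38, 29, 22, 7, 33}.
  Root 31: left subtree has 5 nodes {35, 6, 32, 11, 24}, right has 6 {4, 38, 29, 22, 7, 33}.
    Root 35: left subtree has 0 nodes { }, right has 4 {6, 32, 11, 24}.
      Root 24: left subtree has 3 nodes {6, 32, 11}, right has 0 { }.
        Root 11: left subtree has 2 nodes {6, 32}, right has 0 { }.
          Root 6: left subtree has 0 nodes { }, right has 1 {32}.
    Root 33: left subtree has 5 nodes {4, 38, 29, 22, 7}, right has 0 { }.
      Root 7: left subtree has 4 nodes {4, 38, 29, 22}, right has 0 { }.
        Root 38: left subtree has 1 node {4}, right has 2 {29, 22}.
          Root 22: left subtree has 1 node {29}, right has 0 { }.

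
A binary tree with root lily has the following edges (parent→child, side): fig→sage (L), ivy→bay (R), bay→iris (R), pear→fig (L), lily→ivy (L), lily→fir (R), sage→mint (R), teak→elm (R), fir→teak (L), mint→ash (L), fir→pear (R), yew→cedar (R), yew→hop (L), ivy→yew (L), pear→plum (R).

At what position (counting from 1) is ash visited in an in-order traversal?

In-order visits the left subtree, then the node, then the right subtree.
At lily: go left to ivy.
  At ivy: go left to yew.
    At yew: go left to hop.
      hop is a leaf — visit hop.
    Visit yew.
    At yew: go right to cedar.
      cedar is a leaf — visit cedar.
  Visit ivy.
  At ivy: go right to bay.
    At bay: no left child.
    Visit bay.
    At bay: go right to iris.
      iris is a leaf — visit iris.
Visit lily.
At lily: go right to fir.
  At fir: go left to teak.
    At teak: no left child.
    Visit teak.
    At teak: go right to elm.
      elm is a leaf — visit elm.
  Visit fir.
  At fir: go right to pear.
    At pear: go left to fig.
      At fig: go left to sage.
        At sage: no left child.
        Visit sage.
        At sage: go right to mint.
          At mint: go left to ash.
            ash is a leaf — visit ash.
          Visit mint.
          At mint: no right child.
      Visit fig.
      At fig: no right child.
    Visit pear.
    At pear: go right to plum.
      plum is a leaf — visit plum.
Full in-order sequence: hop, yew, cedar, ivy, bay, iris, lily, teak, elm, fir, sage, ash, mint, fig, pear, plum.

12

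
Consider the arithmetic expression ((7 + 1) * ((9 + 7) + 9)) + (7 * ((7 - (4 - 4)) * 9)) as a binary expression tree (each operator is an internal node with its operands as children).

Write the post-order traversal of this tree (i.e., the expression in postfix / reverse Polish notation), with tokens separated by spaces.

7 1 + 9 7 + 9 + * 7 7 4 4 - - 9 * * +

Post-order on an expression tree gives postfix notation: for each operator, emit left operand, right operand, then the operator.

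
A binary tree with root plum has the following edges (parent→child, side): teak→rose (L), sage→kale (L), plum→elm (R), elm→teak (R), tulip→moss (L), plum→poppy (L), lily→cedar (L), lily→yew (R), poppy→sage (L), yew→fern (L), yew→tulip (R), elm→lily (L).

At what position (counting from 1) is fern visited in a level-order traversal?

11

Level-order visits nodes level by level from the root, left to right within each level.
Level 0: plum
Level 1: poppy, elm
Level 2: sage, lily, teak
Level 3: kale, cedar, yew, rose
Level 4: fern, tulip
Level 5: moss
Full level-order sequence: plum, poppy, elm, sage, lily, teak, kale, cedar, yew, rose, fern, tulip, moss.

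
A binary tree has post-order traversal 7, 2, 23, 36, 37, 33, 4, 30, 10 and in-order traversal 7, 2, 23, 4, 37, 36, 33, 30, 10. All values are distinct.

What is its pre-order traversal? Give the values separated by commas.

The last element of post-order is the root; it splits in-order into left and right subtrees.
Root 10: left subtree has 8 nodes {7, 2, 23, 4, 37, 36, 33, 30}, right has 0 { }.
  Root 30: left subtree has 7 nodes {7, 2, 23, 4, 37, 36, 33}, right has 0 { }.
    Root 4: left subtree has 3 nodes {7, 2, 23}, right has 3 {37, 36, 33}.
      Root 23: left subtree has 2 nodes {7, 2}, right has 0 { }.
        Root 2: left subtree has 1 node {7}, right has 0 { }.
      Root 33: left subtree has 2 nodes {37, 36}, right has 0 { }.
        Root 37: left subtree has 0 nodes { }, right has 1 {36}.

10, 30, 4, 23, 2, 7, 33, 37, 36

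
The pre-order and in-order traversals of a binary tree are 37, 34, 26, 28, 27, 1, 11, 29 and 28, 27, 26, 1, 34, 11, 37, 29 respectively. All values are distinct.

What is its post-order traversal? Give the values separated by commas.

The first element of pre-order is the root; it splits in-order into left and right subtrees.
Root 37: left subtree has 6 nodes {28, 27, 26, 1, 34, 11}, right has 1 {29}.
  Root 34: left subtree has 4 nodes {28, 27, 26, 1}, right has 1 {11}.
    Root 26: left subtree has 2 nodes {28, 27}, right has 1 {1}.
      Root 28: left subtree has 0 nodes { }, right has 1 {27}.

27, 28, 1, 26, 11, 34, 29, 37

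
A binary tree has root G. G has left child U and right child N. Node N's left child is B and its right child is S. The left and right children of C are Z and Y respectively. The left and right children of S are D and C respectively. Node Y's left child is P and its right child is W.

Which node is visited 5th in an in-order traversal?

D

In-order visits the left subtree, then the node, then the right subtree.
At G: go left to U.
  U is a leaf — visit U.
Visit G.
At G: go right to N.
  At N: go left to B.
    B is a leaf — visit B.
  Visit N.
  At N: go right to S.
    At S: go left to D.
      D is a leaf — visit D.
    Visit S.
    At S: go right to C.
      At C: go left to Z.
        Z is a leaf — visit Z.
      Visit C.
      At C: go right to Y.
        At Y: go left to P.
          P is a leaf — visit P.
        Visit Y.
        At Y: go right to W.
          W is a leaf — visit W.
Full in-order sequence: U, G, B, N, D, S, Z, C, P, Y, W.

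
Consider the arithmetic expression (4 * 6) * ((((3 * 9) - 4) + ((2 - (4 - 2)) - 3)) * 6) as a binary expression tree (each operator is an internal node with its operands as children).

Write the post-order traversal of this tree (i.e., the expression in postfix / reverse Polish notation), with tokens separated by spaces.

Post-order on an expression tree gives postfix notation: for each operator, emit left operand, right operand, then the operator.

4 6 * 3 9 * 4 - 2 4 2 - - 3 - + 6 * *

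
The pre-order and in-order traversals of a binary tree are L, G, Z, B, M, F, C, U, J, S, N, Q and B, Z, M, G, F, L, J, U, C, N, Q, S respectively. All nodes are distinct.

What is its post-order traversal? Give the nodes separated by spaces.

The first element of pre-order is the root; it splits in-order into left and right subtrees.
Root L: left subtree has 5 nodes {B, Z, M, G, F}, right has 6 {J, U, C, N, Q, S}.
  Root G: left subtree has 3 nodes {B, Z, M}, right has 1 {F}.
    Root Z: left subtree has 1 node {B}, right has 1 {M}.
  Root C: left subtree has 2 nodes {J, U}, right has 3 {N, Q, S}.
    Root U: left subtree has 1 node {J}, right has 0 { }.
    Root S: left subtree has 2 nodes {N, Q}, right has 0 { }.
      Root N: left subtree has 0 nodes { }, right has 1 {Q}.

B M Z F G J U Q N S C L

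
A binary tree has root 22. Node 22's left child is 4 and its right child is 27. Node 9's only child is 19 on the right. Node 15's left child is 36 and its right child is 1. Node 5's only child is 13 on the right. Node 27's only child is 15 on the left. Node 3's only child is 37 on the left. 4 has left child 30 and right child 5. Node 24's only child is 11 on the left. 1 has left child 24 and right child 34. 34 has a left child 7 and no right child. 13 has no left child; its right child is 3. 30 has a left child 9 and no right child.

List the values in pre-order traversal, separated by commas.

Pre-order visits the node, then its left subtree, then its right subtree.
Visit 22.
At 22: go left to 4.
  Visit 4.
  At 4: go left to 30.
    Visit 30.
    At 30: go left to 9.
      Visit 9.
      At 9: no left child.
      At 9: go right to 19.
        19 is a leaf — visit 19.
    At 30: no right child.
  At 4: go right to 5.
    Visit 5.
    At 5: no left child.
    At 5: go right to 13.
      Visit 13.
      At 13: no left child.
      At 13: go right to 3.
        Visit 3.
        At 3: go left to 37.
          37 is a leaf — visit 37.
        At 3: no right child.
At 22: go right to 27.
  Visit 27.
  At 27: go left to 15.
    Visit 15.
    At 15: go left to 36.
      36 is a leaf — visit 36.
    At 15: go right to 1.
      Visit 1.
      At 1: go left to 24.
        Visit 24.
        At 24: go left to 11.
          11 is a leaf — visit 11.
        At 24: no right child.
      At 1: go right to 34.
        Visit 34.
        At 34: go left to 7.
          7 is a leaf — visit 7.
        At 34: no right child.
  At 27: no right child.

22, 4, 30, 9, 19, 5, 13, 3, 37, 27, 15, 36, 1, 24, 11, 34, 7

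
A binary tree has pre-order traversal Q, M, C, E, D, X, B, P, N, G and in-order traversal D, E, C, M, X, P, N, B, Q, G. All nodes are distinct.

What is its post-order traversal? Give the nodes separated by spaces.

The first element of pre-order is the root; it splits in-order into left and right subtrees.
Root Q: left subtree has 8 nodes {D, E, C, M, X, P, N, B}, right has 1 {G}.
  Root M: left subtree has 3 nodes {D, E, C}, right has 4 {X, P, N, B}.
    Root C: left subtree has 2 nodes {D, E}, right has 0 { }.
      Root E: left subtree has 1 node {D}, right has 0 { }.
    Root X: left subtree has 0 nodes { }, right has 3 {P, N, B}.
      Root B: left subtree has 2 nodes {P, N}, right has 0 { }.
        Root P: left subtree has 0 nodes { }, right has 1 {N}.

D E C N P B X M G Q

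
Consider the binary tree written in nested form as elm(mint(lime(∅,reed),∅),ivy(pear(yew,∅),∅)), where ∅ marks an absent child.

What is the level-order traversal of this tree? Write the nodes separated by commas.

elm, mint, ivy, lime, pear, reed, yew

Level-order visits nodes level by level from the root, left to right within each level.
Level 0: elm
Level 1: mint, ivy
Level 2: lime, pear
Level 3: reed, yew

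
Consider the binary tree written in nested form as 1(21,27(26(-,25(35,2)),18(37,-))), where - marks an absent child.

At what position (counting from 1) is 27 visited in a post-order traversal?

Post-order visits the left subtree, then the right subtree, then the node.
At 1: go left to 21.
  21 is a leaf — visit 21.
At 1: go right to 27.
  At 27: go left to 26.
    At 26: no left child.
    At 26: go right to 25.
      At 25: go left to 35.
        35 is a leaf — visit 35.
      At 25: go right to 2.
        2 is a leaf — visit 2.
      Visit 25.
    Visit 26.
  At 27: go right to 18.
    At 18: go left to 37.
      37 is a leaf — visit 37.
    At 18: no right child.
    Visit 18.
  Visit 27.
Visit 1.
Full post-order sequence: 21, 35, 2, 25, 26, 37, 18, 27, 1.

8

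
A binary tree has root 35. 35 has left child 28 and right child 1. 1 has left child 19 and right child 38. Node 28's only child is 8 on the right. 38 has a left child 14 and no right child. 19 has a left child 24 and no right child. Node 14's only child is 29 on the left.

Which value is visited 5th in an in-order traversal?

19

In-order visits the left subtree, then the node, then the right subtree.
At 35: go left to 28.
  At 28: no left child.
  Visit 28.
  At 28: go right to 8.
    8 is a leaf — visit 8.
Visit 35.
At 35: go right to 1.
  At 1: go left to 19.
    At 19: go left to 24.
      24 is a leaf — visit 24.
    Visit 19.
    At 19: no right child.
  Visit 1.
  At 1: go right to 38.
    At 38: go left to 14.
      At 14: go left to 29.
        29 is a leaf — visit 29.
      Visit 14.
      At 14: no right child.
    Visit 38.
    At 38: no right child.
Full in-order sequence: 28, 8, 35, 24, 19, 1, 29, 14, 38.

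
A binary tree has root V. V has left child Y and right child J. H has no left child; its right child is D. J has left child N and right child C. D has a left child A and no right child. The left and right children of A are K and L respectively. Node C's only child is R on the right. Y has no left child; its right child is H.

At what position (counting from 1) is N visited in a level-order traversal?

Level-order visits nodes level by level from the root, left to right within each level.
Level 0: V
Level 1: Y, J
Level 2: H, N, C
Level 3: D, R
Level 4: A
Level 5: K, L
Full level-order sequence: V, Y, J, H, N, C, D, R, A, K, L.

5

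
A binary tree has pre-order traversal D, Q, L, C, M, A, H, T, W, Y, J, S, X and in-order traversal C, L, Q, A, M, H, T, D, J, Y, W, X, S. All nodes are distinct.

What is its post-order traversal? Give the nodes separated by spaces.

The first element of pre-order is the root; it splits in-order into left and right subtrees.
Root D: left subtree has 7 nodes {C, L, Q, A, M, H, T}, right has 5 {J, Y, W, X, S}.
  Root Q: left subtree has 2 nodes {C, L}, right has 4 {A, M, H, T}.
    Root L: left subtree has 1 node {C}, right has 0 { }.
    Root M: left subtree has 1 node {A}, right has 2 {H, T}.
      Root H: left subtree has 0 nodes { }, right has 1 {T}.
  Root W: left subtree has 2 nodes {J, Y}, right has 2 {X, S}.
    Root Y: left subtree has 1 node {J}, right has 0 { }.
    Root S: left subtree has 1 node {X}, right has 0 { }.

C L A T H M Q J Y X S W D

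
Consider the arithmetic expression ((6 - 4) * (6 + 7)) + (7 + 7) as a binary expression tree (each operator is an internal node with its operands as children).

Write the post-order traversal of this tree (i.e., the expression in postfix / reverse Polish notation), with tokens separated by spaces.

Post-order on an expression tree gives postfix notation: for each operator, emit left operand, right operand, then the operator.

6 4 - 6 7 + * 7 7 + +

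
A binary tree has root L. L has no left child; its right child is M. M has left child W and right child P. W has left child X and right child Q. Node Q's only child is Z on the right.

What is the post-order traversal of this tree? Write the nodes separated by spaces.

X Z Q W P M L

Post-order visits the left subtree, then the right subtree, then the node.
At L: no left child.
At L: go right to M.
  At M: go left to W.
    At W: go left to X.
      X is a leaf — visit X.
    At W: go right to Q.
      At Q: no left child.
      At Q: go right to Z.
        Z is a leaf — visit Z.
      Visit Q.
    Visit W.
  At M: go right to P.
    P is a leaf — visit P.
  Visit M.
Visit L.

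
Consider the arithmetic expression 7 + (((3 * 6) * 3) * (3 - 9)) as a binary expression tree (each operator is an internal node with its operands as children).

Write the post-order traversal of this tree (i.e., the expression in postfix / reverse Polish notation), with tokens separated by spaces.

Post-order on an expression tree gives postfix notation: for each operator, emit left operand, right operand, then the operator.

7 3 6 * 3 * 3 9 - * +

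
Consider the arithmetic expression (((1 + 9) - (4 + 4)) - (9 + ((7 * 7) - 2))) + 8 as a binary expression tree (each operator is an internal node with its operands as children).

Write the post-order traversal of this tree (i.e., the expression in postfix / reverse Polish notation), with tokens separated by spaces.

Post-order on an expression tree gives postfix notation: for each operator, emit left operand, right operand, then the operator.

1 9 + 4 4 + - 9 7 7 * 2 - + - 8 +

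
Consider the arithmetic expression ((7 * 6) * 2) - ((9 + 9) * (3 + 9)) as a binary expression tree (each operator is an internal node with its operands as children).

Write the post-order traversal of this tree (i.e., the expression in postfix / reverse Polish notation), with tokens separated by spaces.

7 6 * 2 * 9 9 + 3 9 + * -

Post-order on an expression tree gives postfix notation: for each operator, emit left operand, right operand, then the operator.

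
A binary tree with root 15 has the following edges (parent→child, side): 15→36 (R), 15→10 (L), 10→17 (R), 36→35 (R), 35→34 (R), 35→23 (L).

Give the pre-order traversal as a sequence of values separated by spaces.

Pre-order visits the node, then its left subtree, then its right subtree.
Visit 15.
At 15: go left to 10.
  Visit 10.
  At 10: no left child.
  At 10: go right to 17.
    17 is a leaf — visit 17.
At 15: go right to 36.
  Visit 36.
  At 36: no left child.
  At 36: go right to 35.
    Visit 35.
    At 35: go left to 23.
      23 is a leaf — visit 23.
    At 35: go right to 34.
      34 is a leaf — visit 34.

15 10 17 36 35 23 34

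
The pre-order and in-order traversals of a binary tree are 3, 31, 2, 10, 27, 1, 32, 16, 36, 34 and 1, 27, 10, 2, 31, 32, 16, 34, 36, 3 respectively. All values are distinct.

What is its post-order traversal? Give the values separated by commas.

The first element of pre-order is the root; it splits in-order into left and right subtrees.
Root 3: left subtree has 9 nodes {1, 27, 10, 2, 31, 32, 16, 34, 36}, right has 0 { }.
  Root 31: left subtree has 4 nodes {1, 27, 10, 2}, right has 4 {32, 16, 34, 36}.
    Root 2: left subtree has 3 nodes {1, 27, 10}, right has 0 { }.
      Root 10: left subtree has 2 nodes {1, 27}, right has 0 { }.
        Root 27: left subtree has 1 node {1}, right has 0 { }.
    Root 32: left subtree has 0 nodes { }, right has 3 {16, 34, 36}.
      Root 16: left subtree has 0 nodes { }, right has 2 {34, 36}.
        Root 36: left subtree has 1 node {34}, right has 0 { }.

1, 27, 10, 2, 34, 36, 16, 32, 31, 3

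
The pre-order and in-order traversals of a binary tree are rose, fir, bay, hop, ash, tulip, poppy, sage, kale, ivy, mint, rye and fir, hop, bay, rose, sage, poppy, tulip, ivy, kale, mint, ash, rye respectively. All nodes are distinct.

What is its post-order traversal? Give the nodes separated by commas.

hop, bay, fir, sage, poppy, ivy, mint, kale, tulip, rye, ash, rose

The first element of pre-order is the root; it splits in-order into left and right subtrees.
Root rose: left subtree has 3 nodes {fir, hop, bay}, right has 8 {sage, poppy, tulip, ivy, kale, mint, ash, rye}.
  Root fir: left subtree has 0 nodes { }, right has 2 {hop, bay}.
    Root bay: left subtree has 1 node {hop}, right has 0 { }.
  Root ash: left subtree has 6 nodes {sage, poppy, tulip, ivy, kale, mint}, right has 1 {rye}.
    Root tulip: left subtree has 2 nodes {sage, poppy}, right has 3 {ivy, kale, mint}.
      Root poppy: left subtree has 1 node {sage}, right has 0 { }.
      Root kale: left subtree has 1 node {ivy}, right has 1 {mint}.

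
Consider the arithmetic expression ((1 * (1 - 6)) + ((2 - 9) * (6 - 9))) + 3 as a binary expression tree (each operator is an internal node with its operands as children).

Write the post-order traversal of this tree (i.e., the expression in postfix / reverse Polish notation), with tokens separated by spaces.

Post-order on an expression tree gives postfix notation: for each operator, emit left operand, right operand, then the operator.

1 1 6 - * 2 9 - 6 9 - * + 3 +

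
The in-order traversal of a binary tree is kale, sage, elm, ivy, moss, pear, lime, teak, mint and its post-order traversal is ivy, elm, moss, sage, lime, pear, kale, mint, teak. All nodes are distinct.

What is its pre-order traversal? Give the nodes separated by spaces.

The last element of post-order is the root; it splits in-order into left and right subtrees.
Root teak: left subtree has 7 nodes {kale, sage, elm, ivy, moss, pear, lime}, right has 1 {mint}.
  Root kale: left subtree has 0 nodes { }, right has 6 {sage, elm, ivy, moss, pear, lime}.
    Root pear: left subtree has 4 nodes {sage, elm, ivy, moss}, right has 1 {lime}.
      Root sage: left subtree has 0 nodes { }, right has 3 {elm, ivy, moss}.
        Root moss: left subtree has 2 nodes {elm, ivy}, right has 0 { }.
          Root elm: left subtree has 0 nodes { }, right has 1 {ivy}.

teak kale pear sage moss elm ivy lime mint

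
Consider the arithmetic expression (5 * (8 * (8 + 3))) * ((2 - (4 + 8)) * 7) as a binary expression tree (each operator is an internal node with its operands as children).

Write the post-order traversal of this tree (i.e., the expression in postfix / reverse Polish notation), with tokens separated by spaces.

5 8 8 3 + * * 2 4 8 + - 7 * *

Post-order on an expression tree gives postfix notation: for each operator, emit left operand, right operand, then the operator.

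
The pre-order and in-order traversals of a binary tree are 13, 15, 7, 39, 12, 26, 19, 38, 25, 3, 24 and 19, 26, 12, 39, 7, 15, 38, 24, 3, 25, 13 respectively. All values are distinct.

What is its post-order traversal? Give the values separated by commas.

The first element of pre-order is the root; it splits in-order into left and right subtrees.
Root 13: left subtree has 10 nodes {19, 26, 12, 39, 7, 15, 38, 24, 3, 25}, right has 0 { }.
  Root 15: left subtree has 5 nodes {19, 26, 12, 39, 7}, right has 4 {38, 24, 3, 25}.
    Root 7: left subtree has 4 nodes {19, 26, 12, 39}, right has 0 { }.
      Root 39: left subtree has 3 nodes {19, 26, 12}, right has 0 { }.
        Root 12: left subtree has 2 nodes {19, 26}, right has 0 { }.
          Root 26: left subtree has 1 node {19}, right has 0 { }.
    Root 38: left subtree has 0 nodes { }, right has 3 {24, 3, 25}.
      Root 25: left subtree has 2 nodes {24, 3}, right has 0 { }.
        Root 3: left subtree has 1 node {24}, right has 0 { }.

19, 26, 12, 39, 7, 24, 3, 25, 38, 15, 13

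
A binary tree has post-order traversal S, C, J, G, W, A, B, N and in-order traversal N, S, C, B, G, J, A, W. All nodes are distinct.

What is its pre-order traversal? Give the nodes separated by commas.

N, B, C, S, A, G, J, W

The last element of post-order is the root; it splits in-order into left and right subtrees.
Root N: left subtree has 0 nodes { }, right has 7 {S, C, B, G, J, A, W}.
  Root B: left subtree has 2 nodes {S, C}, right has 4 {G, J, A, W}.
    Root C: left subtree has 1 node {S}, right has 0 { }.
    Root A: left subtree has 2 nodes {G, J}, right has 1 {W}.
      Root G: left subtree has 0 nodes { }, right has 1 {J}.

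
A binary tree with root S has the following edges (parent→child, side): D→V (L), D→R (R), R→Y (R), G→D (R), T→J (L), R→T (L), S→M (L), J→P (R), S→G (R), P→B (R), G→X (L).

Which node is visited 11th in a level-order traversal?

Level-order visits nodes level by level from the root, left to right within each level.
Level 0: S
Level 1: M, G
Level 2: X, D
Level 3: V, R
Level 4: T, Y
Level 5: J
Level 6: P
Level 7: B
Full level-order sequence: S, M, G, X, D, V, R, T, Y, J, P, B.

P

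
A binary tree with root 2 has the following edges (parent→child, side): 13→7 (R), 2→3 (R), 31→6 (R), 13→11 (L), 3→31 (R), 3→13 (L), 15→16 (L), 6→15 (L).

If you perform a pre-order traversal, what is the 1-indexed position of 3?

Pre-order visits the node, then its left subtree, then its right subtree.
Visit 2.
At 2: no left child.
At 2: go right to 3.
  Visit 3.
  At 3: go left to 13.
    Visit 13.
    At 13: go left to 11.
      11 is a leaf — visit 11.
    At 13: go right to 7.
      7 is a leaf — visit 7.
  At 3: go right to 31.
    Visit 31.
    At 31: no left child.
    At 31: go right to 6.
      Visit 6.
      At 6: go left to 15.
        Visit 15.
        At 15: go left to 16.
          16 is a leaf — visit 16.
        At 15: no right child.
      At 6: no right child.
Full pre-order sequence: 2, 3, 13, 11, 7, 31, 6, 15, 16.

2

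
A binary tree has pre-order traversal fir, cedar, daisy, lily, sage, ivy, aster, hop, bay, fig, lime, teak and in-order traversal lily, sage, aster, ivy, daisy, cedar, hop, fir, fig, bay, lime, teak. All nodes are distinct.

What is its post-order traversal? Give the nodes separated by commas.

aster, ivy, sage, lily, daisy, hop, cedar, fig, teak, lime, bay, fir

The first element of pre-order is the root; it splits in-order into left and right subtrees.
Root fir: left subtree has 7 nodes {lily, sage, aster, ivy, daisy, cedar, hop}, right has 4 {fig, bay, lime, teak}.
  Root cedar: left subtree has 5 nodes {lily, sage, aster, ivy, daisy}, right has 1 {hop}.
    Root daisy: left subtree has 4 nodes {lily, sage, aster, ivy}, right has 0 { }.
      Root lily: left subtree has 0 nodes { }, right has 3 {sage, aster, ivy}.
        Root sage: left subtree has 0 nodes { }, right has 2 {aster, ivy}.
          Root ivy: left subtree has 1 node {aster}, right has 0 { }.
  Root bay: left subtree has 1 node {fig}, right has 2 {lime, teak}.
    Root lime: left subtree has 0 nodes { }, right has 1 {teak}.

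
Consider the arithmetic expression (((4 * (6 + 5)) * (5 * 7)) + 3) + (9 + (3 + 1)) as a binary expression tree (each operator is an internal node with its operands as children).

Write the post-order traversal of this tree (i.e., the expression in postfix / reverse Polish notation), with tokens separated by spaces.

Post-order on an expression tree gives postfix notation: for each operator, emit left operand, right operand, then the operator.

4 6 5 + * 5 7 * * 3 + 9 3 1 + + +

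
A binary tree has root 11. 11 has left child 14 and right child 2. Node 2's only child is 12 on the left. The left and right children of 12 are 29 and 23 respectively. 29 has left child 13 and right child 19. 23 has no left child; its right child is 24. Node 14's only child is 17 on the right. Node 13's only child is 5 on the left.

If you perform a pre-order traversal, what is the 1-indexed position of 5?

8

Pre-order visits the node, then its left subtree, then its right subtree.
Visit 11.
At 11: go left to 14.
  Visit 14.
  At 14: no left child.
  At 14: go right to 17.
    17 is a leaf — visit 17.
At 11: go right to 2.
  Visit 2.
  At 2: go left to 12.
    Visit 12.
    At 12: go left to 29.
      Visit 29.
      At 29: go left to 13.
        Visit 13.
        At 13: go left to 5.
          5 is a leaf — visit 5.
        At 13: no right child.
      At 29: go right to 19.
        19 is a leaf — visit 19.
    At 12: go right to 23.
      Visit 23.
      At 23: no left child.
      At 23: go right to 24.
        24 is a leaf — visit 24.
  At 2: no right child.
Full pre-order sequence: 11, 14, 17, 2, 12, 29, 13, 5, 19, 23, 24.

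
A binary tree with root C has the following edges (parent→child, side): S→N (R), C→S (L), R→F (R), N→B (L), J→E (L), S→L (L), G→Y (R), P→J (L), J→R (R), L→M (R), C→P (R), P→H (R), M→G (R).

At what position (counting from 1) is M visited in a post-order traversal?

Post-order visits the left subtree, then the right subtree, then the node.
At C: go left to S.
  At S: go left to L.
    At L: no left child.
    At L: go right to M.
      At M: no left child.
      At M: go right to G.
        At G: no left child.
        At G: go right to Y.
          Y is a leaf — visit Y.
        Visit G.
      Visit M.
    Visit L.
  At S: go right to N.
    At N: go left to B.
      B is a leaf — visit B.
    At N: no right child.
    Visit N.
  Visit S.
At C: go right to P.
  At P: go left to J.
    At J: go left to E.
      E is a leaf — visit E.
    At J: go right to R.
      At R: no left child.
      At R: go right to F.
        F is a leaf — visit F.
      Visit R.
    Visit J.
  At P: go right to H.
    H is a leaf — visit H.
  Visit P.
Visit C.
Full post-order sequence: Y, G, M, L, B, N, S, E, F, R, J, H, P, C.

3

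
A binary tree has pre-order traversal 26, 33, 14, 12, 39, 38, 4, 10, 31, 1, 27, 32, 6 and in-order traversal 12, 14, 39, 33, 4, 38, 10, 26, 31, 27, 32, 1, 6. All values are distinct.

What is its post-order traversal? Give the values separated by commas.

The first element of pre-order is the root; it splits in-order into left and right subtrees.
Root 26: left subtree has 7 nodes {12, 14, 39, 33, 4, 38, 10}, right has 5 {31, 27, 32, 1, 6}.
  Root 33: left subtree has 3 nodes {12, 14, 39}, right has 3 {4, 38, 10}.
    Root 14: left subtree has 1 node {12}, right has 1 {39}.
    Root 38: left subtree has 1 node {4}, right has 1 {10}.
  Root 31: left subtree has 0 nodes { }, right has 4 {27, 32, 1, 6}.
    Root 1: left subtree has 2 nodes {27, 32}, right has 1 {6}.
      Root 27: left subtree has 0 nodes { }, right has 1 {32}.

12, 39, 14, 4, 10, 38, 33, 32, 27, 6, 1, 31, 26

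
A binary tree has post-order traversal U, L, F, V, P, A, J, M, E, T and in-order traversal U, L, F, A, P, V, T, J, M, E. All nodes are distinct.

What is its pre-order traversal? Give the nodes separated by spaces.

T A F L U P V E M J

The last element of post-order is the root; it splits in-order into left and right subtrees.
Root T: left subtree has 6 nodes {U, L, F, A, P, V}, right has 3 {J, M, E}.
  Root A: left subtree has 3 nodes {U, L, F}, right has 2 {P, V}.
    Root F: left subtree has 2 nodes {U, L}, right has 0 { }.
      Root L: left subtree has 1 node {U}, right has 0 { }.
    Root P: left subtree has 0 nodes { }, right has 1 {V}.
  Root E: left subtree has 2 nodes {J, M}, right has 0 { }.
    Root M: left subtree has 1 node {J}, right has 0 { }.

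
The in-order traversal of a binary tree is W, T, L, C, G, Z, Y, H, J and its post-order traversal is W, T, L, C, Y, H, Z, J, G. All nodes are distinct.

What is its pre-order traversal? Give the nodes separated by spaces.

G C L T W J Z H Y

The last element of post-order is the root; it splits in-order into left and right subtrees.
Root G: left subtree has 4 nodes {W, T, L, C}, right has 4 {Z, Y, H, J}.
  Root C: left subtree has 3 nodes {W, T, L}, right has 0 { }.
    Root L: left subtree has 2 nodes {W, T}, right has 0 { }.
      Root T: left subtree has 1 node {W}, right has 0 { }.
  Root J: left subtree has 3 nodes {Z, Y, H}, right has 0 { }.
    Root Z: left subtree has 0 nodes { }, right has 2 {Y, H}.
      Root H: left subtree has 1 node {Y}, right has 0 { }.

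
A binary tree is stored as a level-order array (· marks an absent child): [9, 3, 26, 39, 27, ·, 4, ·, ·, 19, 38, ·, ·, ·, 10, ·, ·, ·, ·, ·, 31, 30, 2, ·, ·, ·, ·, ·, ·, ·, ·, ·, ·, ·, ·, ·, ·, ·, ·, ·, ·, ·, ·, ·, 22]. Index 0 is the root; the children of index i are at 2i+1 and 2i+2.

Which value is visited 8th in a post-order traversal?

Post-order visits the left subtree, then the right subtree, then the node.
At 9: go left to 3.
  At 3: go left to 39.
    39 is a leaf — visit 39.
  At 3: go right to 27.
    At 27: go left to 19.
      At 19: no left child.
      At 19: go right to 31.
        31 is a leaf — visit 31.
      Visit 19.
    At 27: go right to 38.
      At 38: go left to 30.
        At 30: no left child.
        At 30: go right to 22.
          22 is a leaf — visit 22.
        Visit 30.
      At 38: go right to 2.
        2 is a leaf — visit 2.
      Visit 38.
    Visit 27.
  Visit 3.
At 9: go right to 26.
  At 26: no left child.
  At 26: go right to 4.
    At 4: no left child.
    At 4: go right to 10.
      10 is a leaf — visit 10.
    Visit 4.
  Visit 26.
Visit 9.
Full post-order sequence: 39, 31, 19, 22, 30, 2, 38, 27, 3, 10, 4, 26, 9.

27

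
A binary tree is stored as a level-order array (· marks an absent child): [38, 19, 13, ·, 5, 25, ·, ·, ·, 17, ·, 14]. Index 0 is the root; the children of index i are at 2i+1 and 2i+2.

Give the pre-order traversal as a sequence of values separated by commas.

Pre-order visits the node, then its left subtree, then its right subtree.
Visit 38.
At 38: go left to 19.
  Visit 19.
  At 19: no left child.
  At 19: go right to 5.
    Visit 5.
    At 5: go left to 17.
      17 is a leaf — visit 17.
    At 5: no right child.
At 38: go right to 13.
  Visit 13.
  At 13: go left to 25.
    Visit 25.
    At 25: go left to 14.
      14 is a leaf — visit 14.
    At 25: no right child.
  At 13: no right child.

38, 19, 5, 17, 13, 25, 14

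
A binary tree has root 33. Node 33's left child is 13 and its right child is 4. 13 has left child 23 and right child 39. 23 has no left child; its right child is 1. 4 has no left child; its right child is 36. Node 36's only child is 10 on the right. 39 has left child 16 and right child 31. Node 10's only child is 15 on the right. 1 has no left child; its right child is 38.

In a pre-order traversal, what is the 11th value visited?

Pre-order visits the node, then its left subtree, then its right subtree.
Visit 33.
At 33: go left to 13.
  Visit 13.
  At 13: go left to 23.
    Visit 23.
    At 23: no left child.
    At 23: go right to 1.
      Visit 1.
      At 1: no left child.
      At 1: go right to 38.
        38 is a leaf — visit 38.
  At 13: go right to 39.
    Visit 39.
    At 39: go left to 16.
      16 is a leaf — visit 16.
    At 39: go right to 31.
      31 is a leaf — visit 31.
At 33: go right to 4.
  Visit 4.
  At 4: no left child.
  At 4: go right to 36.
    Visit 36.
    At 36: no left child.
    At 36: go right to 10.
      Visit 10.
      At 10: no left child.
      At 10: go right to 15.
        15 is a leaf — visit 15.
Full pre-order sequence: 33, 13, 23, 1, 38, 39, 16, 31, 4, 36, 10, 15.

10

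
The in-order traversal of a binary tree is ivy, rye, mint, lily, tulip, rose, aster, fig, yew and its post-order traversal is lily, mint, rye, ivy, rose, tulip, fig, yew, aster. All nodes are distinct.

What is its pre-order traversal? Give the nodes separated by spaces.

The last element of post-order is the root; it splits in-order into left and right subtrees.
Root aster: left subtree has 6 nodes {ivy, rye, mint, lily, tulip, rose}, right has 2 {fig, yew}.
  Root tulip: left subtree has 4 nodes {ivy, rye, mint, lily}, right has 1 {rose}.
    Root ivy: left subtree has 0 nodes { }, right has 3 {rye, mint, lily}.
      Root rye: left subtree has 0 nodes { }, right has 2 {mint, lily}.
        Root mint: left subtree has 0 nodes { }, right has 1 {lily}.
  Root yew: left subtree has 1 node {fig}, right has 0 { }.

aster tulip ivy rye mint lily rose yew fig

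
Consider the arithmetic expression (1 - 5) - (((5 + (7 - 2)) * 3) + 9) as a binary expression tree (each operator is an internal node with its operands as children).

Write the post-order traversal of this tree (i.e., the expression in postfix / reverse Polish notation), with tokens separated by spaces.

Post-order on an expression tree gives postfix notation: for each operator, emit left operand, right operand, then the operator.

1 5 - 5 7 2 - + 3 * 9 + -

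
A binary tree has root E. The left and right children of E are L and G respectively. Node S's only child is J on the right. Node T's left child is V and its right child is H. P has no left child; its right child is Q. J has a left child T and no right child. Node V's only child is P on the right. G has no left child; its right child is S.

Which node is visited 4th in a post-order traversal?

Post-order visits the left subtree, then the right subtree, then the node.
At E: go left to L.
  L is a leaf — visit L.
At E: go right to G.
  At G: no left child.
  At G: go right to S.
    At S: no left child.
    At S: go right to J.
      At J: go left to T.
        At T: go left to V.
          At V: no left child.
          At V: go right to P.
            At P: no left child.
            At P: go right to Q.
              Q is a leaf — visit Q.
            Visit P.
          Visit V.
        At T: go right to H.
          H is a leaf — visit H.
        Visit T.
      At J: no right child.
      Visit J.
    Visit S.
  Visit G.
Visit E.
Full post-order sequence: L, Q, P, V, H, T, J, S, G, E.

V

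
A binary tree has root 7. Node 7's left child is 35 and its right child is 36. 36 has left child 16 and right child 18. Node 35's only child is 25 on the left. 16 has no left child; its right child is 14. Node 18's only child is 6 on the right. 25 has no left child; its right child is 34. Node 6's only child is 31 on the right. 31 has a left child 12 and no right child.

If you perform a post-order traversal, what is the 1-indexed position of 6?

8

Post-order visits the left subtree, then the right subtree, then the node.
At 7: go left to 35.
  At 35: go left to 25.
    At 25: no left child.
    At 25: go right to 34.
      34 is a leaf — visit 34.
    Visit 25.
  At 35: no right child.
  Visit 35.
At 7: go right to 36.
  At 36: go left to 16.
    At 16: no left child.
    At 16: go right to 14.
      14 is a leaf — visit 14.
    Visit 16.
  At 36: go right to 18.
    At 18: no left child.
    At 18: go right to 6.
      At 6: no left child.
      At 6: go right to 31.
        At 31: go left to 12.
          12 is a leaf — visit 12.
        At 31: no right child.
        Visit 31.
      Visit 6.
    Visit 18.
  Visit 36.
Visit 7.
Full post-order sequence: 34, 25, 35, 14, 16, 12, 31, 6, 18, 36, 7.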